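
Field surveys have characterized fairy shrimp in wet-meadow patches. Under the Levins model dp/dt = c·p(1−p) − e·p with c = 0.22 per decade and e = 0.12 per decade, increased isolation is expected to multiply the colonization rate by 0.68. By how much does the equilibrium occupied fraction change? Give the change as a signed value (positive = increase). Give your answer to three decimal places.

Before: p* = 1 − 0.12/0.22 = 0.4545.
After the change, c = 0.1496, e = 0.12, so p* = 1 − 0.12/0.1496 = 0.1979.
Δp* = 0.1979 − 0.4545 = -0.2567.

-0.257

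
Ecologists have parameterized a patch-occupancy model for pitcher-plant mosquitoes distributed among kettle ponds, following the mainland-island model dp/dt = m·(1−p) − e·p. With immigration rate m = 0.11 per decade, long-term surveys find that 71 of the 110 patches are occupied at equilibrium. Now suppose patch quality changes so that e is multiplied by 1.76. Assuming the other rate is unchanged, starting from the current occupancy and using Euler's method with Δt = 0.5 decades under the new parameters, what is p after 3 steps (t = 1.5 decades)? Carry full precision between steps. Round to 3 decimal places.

Observed p* = 71/110 = 0.64545.
Balance m(1−p*) = e·p* gives e = m(1−p*)/p* = 0.11×0.35455/0.64545 = 0.06042.
Starting from p₀ = 0.64545; update p ← p + (dp/dt)·Δt with the new parameters.
step 1: Δp = -0.01482, p = 0.63063
step 2: Δp = -0.01322, p = 0.61742
step 3: Δp = -0.01179, p = 0.60563

0.606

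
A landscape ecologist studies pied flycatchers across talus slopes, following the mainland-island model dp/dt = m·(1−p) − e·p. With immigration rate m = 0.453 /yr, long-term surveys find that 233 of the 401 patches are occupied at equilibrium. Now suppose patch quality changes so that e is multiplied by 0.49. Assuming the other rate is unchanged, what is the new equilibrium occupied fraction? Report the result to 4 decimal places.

0.7389

Observed p* = 233/401 = 0.58105.
Balance m(1−p*) = e·p* gives e = m(1−p*)/p* = 0.453×0.41895/0.58105 = 0.32662.
New p* = m/(m+e) = 0.45300/(0.45300+0.16004) = 0.73894.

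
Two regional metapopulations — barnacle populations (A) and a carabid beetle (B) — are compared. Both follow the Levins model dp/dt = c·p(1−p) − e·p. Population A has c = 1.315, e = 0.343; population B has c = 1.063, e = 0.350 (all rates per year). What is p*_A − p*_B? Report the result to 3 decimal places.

A: p*_A = 1 − 0.343/1.315 = 0.7392.
B: p*_B = 1 − 0.350/1.063 = 0.6707.
p*_A − p*_B = 0.7392 − 0.6707 = 0.0684.

0.068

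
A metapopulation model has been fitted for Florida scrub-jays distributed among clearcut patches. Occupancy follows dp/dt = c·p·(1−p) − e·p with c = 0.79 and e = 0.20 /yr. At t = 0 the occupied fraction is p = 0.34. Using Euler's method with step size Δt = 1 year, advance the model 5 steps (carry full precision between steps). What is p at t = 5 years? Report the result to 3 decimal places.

0.723

Update rule: p ← p + [c·p·(1−p) − e·p]·Δt with Δt = 1.
  1  |  dp/dt·Δt = +0.109276  |  p_1 = 0.449276
  2  |  dp/dt·Δt = +0.105612  |  p_2 = 0.554888
  3  |  dp/dt·Δt = +0.084142  |  p_3 = 0.639031
  4  |  dp/dt·Δt = +0.054424  |  p_4 = 0.693454
  5  |  dp/dt·Δt = +0.029244  |  p_5 = 0.722698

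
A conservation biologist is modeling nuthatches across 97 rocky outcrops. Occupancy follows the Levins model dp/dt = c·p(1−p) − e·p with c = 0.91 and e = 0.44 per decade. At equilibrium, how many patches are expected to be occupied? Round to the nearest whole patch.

50

p* = 1 − e/c = 1 − 0.44/0.91 = 0.5165.
Expected occupied patches = N × p* = 97 × 0.5165 = 50.10 ≈ 50.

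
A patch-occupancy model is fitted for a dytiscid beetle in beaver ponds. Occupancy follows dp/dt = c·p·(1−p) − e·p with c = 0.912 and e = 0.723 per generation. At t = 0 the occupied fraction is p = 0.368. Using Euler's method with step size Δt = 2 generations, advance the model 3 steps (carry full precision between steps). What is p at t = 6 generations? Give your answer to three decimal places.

Update rule: p ← p + [c·p·(1−p) − e·p]·Δt with Δt = 2.
p: 0.36800 → 0.26009  (Δp = -0.10791)
p: 0.26009 → 0.23502  (Δp = -0.02507)
p: 0.23502 → 0.22311  (Δp = -0.01191)

0.223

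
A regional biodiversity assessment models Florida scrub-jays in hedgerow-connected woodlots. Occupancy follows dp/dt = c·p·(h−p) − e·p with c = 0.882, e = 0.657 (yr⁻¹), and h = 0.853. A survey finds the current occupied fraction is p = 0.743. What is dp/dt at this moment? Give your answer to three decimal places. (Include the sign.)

-0.416

Colonization term: c·p·(h−p) = 0.882×0.743×0.1100 = 0.07209.
Extinction term: e·p = 0.48815.
dp/dt = 0.07209 − 0.48815 = -0.41607.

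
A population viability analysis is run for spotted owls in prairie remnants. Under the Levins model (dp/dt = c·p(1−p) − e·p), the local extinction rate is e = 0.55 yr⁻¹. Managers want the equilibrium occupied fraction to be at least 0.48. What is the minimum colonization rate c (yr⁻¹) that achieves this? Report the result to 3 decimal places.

p* = 1 − e/c ≥ 0.48 requires e/c ≤ 0.5200, i.e. c ≥ e/0.5200.
c_min = 0.55/0.5200 = 1.0577.

1.058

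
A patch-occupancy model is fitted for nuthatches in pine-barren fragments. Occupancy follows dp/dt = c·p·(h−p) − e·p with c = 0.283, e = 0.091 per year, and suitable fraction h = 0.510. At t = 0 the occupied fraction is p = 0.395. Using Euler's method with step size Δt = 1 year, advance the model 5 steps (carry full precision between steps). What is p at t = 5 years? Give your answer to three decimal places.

0.310

Update rule: p ← p + [c·p·(h−p) − e·p]·Δt with Δt = 1.
step 1: Δp = -0.02309, p = 0.37191
step 2: Δp = -0.01931, p = 0.35260
step 3: Δp = -0.01638, p = 0.33622
step 4: Δp = -0.01406, p = 0.32216
step 5: Δp = -0.01219, p = 0.30997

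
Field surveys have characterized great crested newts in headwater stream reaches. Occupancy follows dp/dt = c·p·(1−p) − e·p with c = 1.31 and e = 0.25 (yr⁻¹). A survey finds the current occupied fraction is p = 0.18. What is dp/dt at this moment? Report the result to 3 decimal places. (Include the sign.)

0.148

Colonization term: c·p·(1−p) = 1.31×0.18×0.8200 = 0.19336.
Extinction term: e·p = 0.04500.
dp/dt = 0.19336 − 0.04500 = 0.14836.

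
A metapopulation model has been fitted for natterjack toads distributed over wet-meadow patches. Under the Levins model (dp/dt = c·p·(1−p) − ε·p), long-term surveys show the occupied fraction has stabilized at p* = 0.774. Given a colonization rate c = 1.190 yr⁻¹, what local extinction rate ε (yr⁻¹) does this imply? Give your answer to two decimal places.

At equilibrium c(1−p*) = ε.
ε = 1.190 × (1 − 0.774) = 1.190 × 0.2260 = 0.2689.

0.27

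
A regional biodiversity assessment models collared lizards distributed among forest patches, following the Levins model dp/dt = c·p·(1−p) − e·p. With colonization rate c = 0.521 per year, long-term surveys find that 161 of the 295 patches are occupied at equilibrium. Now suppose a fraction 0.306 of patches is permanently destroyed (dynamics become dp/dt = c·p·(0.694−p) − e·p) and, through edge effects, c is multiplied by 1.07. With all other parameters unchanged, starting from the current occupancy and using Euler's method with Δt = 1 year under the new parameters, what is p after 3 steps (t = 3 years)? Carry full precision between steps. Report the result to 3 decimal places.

Observed p* = 161/295 = 0.54576.
Balance c(1−p*) = e gives e = 0.521×(1 − 0.54576) = 0.23666.
Starting from p₀ = 0.54576; update p ← p + (dp/dt)·Δt with the new parameters.
t = 1: p = 0.54576 + (-0.08406) = 0.46170
t = 2: p = 0.46170 + (-0.04948) = 0.41223
t = 3: p = 0.41223 + (-0.03280) = 0.37942

0.379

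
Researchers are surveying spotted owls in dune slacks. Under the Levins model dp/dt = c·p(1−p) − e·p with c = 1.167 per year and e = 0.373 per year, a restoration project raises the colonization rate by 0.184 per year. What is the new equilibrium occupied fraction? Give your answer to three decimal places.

Before: p* = 1 − 0.373/1.167 = 0.6804.
After the change, c = 1.351, e = 0.373, so p* = 1 − 0.373/1.351 = 0.7239.

0.724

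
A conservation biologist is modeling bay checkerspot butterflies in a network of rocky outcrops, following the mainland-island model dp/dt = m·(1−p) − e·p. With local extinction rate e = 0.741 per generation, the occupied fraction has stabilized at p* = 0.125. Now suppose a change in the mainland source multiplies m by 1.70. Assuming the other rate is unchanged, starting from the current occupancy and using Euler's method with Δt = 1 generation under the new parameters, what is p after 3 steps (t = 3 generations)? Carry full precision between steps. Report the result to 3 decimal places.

0.195

Balance m(1−p*) = e·p* gives m = e·p*/(1−p*) = 0.741×0.12500/0.87500 = 0.10586.
Starting from p₀ = 0.12500; update p ← p + (dp/dt)·Δt with the new parameters.
step 1: Δp = +0.06484, p = 0.18984
step 2: Δp = +0.00512, p = 0.19496
step 3: Δp = +0.00041, p = 0.19537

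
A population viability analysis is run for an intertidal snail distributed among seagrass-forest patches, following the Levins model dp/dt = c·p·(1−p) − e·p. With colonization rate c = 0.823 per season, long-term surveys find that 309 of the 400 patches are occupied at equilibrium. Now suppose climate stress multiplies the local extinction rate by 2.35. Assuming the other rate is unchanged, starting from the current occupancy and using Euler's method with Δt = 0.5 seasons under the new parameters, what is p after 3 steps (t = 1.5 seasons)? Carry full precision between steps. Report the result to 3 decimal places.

Observed p* = 309/400 = 0.77250.
Balance c(1−p*) = e gives e = 0.823×(1 − 0.77250) = 0.18723.
Starting from p₀ = 0.77250; update p ← p + (dp/dt)·Δt with the new parameters.
step 1: Δp = -0.09763, p = 0.67487
step 2: Δp = -0.05818, p = 0.61669
step 3: Δp = -0.03840, p = 0.57829

0.578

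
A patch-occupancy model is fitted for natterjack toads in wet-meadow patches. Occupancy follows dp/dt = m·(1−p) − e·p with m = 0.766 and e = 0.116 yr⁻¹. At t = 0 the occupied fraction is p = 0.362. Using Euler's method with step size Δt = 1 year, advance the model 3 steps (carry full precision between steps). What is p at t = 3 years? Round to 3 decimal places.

Update rule: p ← p + [m·(1−p) − e·p]·Δt with Δt = 1.
step 1: Δp = +0.44672, p = 0.80872
step 2: Δp = +0.05271, p = 0.86143
step 3: Δp = +0.00622, p = 0.86765

0.868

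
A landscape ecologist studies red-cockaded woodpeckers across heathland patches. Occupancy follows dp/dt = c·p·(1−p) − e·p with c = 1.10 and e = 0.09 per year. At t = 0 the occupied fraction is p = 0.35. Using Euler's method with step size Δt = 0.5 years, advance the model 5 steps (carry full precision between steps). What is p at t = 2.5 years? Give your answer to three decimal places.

0.834

Update rule: p ← p + [c·p·(1−p) − e·p]·Δt with Δt = 0.5.
t = 0.5: p = 0.35000 + (+0.10938) = 0.45937
t = 1: p = 0.45937 + (+0.11592) = 0.57530
t = 1.5: p = 0.57530 + (+0.10849) = 0.68379
t = 2: p = 0.68379 + (+0.08815) = 0.77194
t = 2.5: p = 0.77194 + (+0.06209) = 0.83403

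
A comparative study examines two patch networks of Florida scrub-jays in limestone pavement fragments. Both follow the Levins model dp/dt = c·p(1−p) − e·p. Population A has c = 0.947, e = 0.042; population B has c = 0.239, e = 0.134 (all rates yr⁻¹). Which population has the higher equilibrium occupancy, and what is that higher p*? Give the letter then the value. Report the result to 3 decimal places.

A, 0.956

A: p*_A = 1 − 0.042/0.947 = 0.9556.
B: p*_B = 1 − 0.134/0.239 = 0.4393.
A is higher at 0.9556.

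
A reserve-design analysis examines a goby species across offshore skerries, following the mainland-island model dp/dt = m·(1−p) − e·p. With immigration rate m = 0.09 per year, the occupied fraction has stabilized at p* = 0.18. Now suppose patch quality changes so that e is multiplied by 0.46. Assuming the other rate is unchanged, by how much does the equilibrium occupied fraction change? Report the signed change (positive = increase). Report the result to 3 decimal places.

Balance m(1−p*) = e·p* gives e = m(1−p*)/p* = 0.09×0.82000/0.18000 = 0.41000.
New p* = m/(m+e) = 0.09000/(0.09000+0.18860) = 0.32304.
Δp* = 0.32304 − 0.18000 = +0.14304.

0.143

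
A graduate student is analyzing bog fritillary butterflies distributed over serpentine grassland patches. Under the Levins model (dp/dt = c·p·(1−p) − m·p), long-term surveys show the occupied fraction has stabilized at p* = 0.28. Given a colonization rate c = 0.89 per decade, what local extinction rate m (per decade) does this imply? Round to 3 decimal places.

0.641

At equilibrium c(1−p*) = m.
m = 0.89 × (1 − 0.28) = 0.89 × 0.7200 = 0.6408.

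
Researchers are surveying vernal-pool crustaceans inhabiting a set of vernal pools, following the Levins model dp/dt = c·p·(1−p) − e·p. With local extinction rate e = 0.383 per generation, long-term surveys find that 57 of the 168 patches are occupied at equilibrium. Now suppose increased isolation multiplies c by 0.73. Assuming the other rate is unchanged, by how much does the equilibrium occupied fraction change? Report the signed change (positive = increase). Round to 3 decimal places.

-0.244

Observed p* = 57/168 = 0.33929.
Balance c(1−p*) = e gives c = e/(1 − 0.33929) = 0.383/0.66071 = 0.57968.
New p* = 1 − e/c = 1 − 0.38300/0.42317 = 0.09493.
Δp* = 0.09493 − 0.33929 = -0.24436.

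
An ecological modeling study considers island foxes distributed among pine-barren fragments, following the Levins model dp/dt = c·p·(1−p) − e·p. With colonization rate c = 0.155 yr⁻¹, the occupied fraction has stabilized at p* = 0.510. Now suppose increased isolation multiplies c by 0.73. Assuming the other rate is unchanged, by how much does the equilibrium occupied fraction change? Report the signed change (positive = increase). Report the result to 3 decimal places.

Balance c(1−p*) = e gives e = 0.155×(1 − 0.51000) = 0.07595.
New p* = 1 − e/c = 1 − 0.07595/0.11315 = 0.32877.
Δp* = 0.32877 − 0.51000 = -0.18123.

-0.181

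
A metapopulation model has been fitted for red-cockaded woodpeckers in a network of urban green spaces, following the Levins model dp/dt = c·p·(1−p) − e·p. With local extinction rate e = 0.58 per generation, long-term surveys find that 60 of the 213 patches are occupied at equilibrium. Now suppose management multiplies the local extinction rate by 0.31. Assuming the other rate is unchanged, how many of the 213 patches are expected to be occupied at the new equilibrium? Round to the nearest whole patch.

Observed p* = 60/213 = 0.28169.
Balance c(1−p*) = e gives c = e/(1 − 0.28169) = 0.58/0.71831 = 0.80745.
New p* = 1 − e/c = 1 − 0.17980/0.80745 = 0.77732.
Expected occupied = 213 × 0.77732 = 165.57 ≈ 166.

166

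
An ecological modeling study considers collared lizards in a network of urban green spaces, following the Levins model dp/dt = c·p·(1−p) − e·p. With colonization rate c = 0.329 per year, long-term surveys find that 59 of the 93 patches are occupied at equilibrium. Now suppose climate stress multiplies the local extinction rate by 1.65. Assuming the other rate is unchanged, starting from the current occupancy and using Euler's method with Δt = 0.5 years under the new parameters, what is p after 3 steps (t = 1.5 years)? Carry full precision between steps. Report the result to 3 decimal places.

Observed p* = 59/93 = 0.63441.
Balance c(1−p*) = e gives e = 0.329×(1 − 0.63441) = 0.12028.
Starting from p₀ = 0.63441; update p ← p + (dp/dt)·Δt with the new parameters.
p: 0.63441 → 0.60961  (Δp = -0.02480)
p: 0.60961 → 0.58827  (Δp = -0.02134)
p: 0.58827 → 0.56974  (Δp = -0.01853)

0.570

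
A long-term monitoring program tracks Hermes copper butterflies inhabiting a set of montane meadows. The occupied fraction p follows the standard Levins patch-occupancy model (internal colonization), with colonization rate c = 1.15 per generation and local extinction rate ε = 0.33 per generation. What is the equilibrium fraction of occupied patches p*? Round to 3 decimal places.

Setting dp/dt = 0 and dividing through by p* gives c·(1−p*) = ε.
So p* = 1 − ε/c = 1 − 0.33/1.15 = 1 − 0.2870 = 0.7130.

0.713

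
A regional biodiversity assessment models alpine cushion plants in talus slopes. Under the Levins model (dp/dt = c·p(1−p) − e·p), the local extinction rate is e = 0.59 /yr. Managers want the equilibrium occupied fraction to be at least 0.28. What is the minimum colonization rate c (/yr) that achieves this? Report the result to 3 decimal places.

p* = 1 − e/c ≥ 0.28 requires e/c ≤ 0.7200, i.e. c ≥ e/0.7200.
c_min = 0.59/0.7200 = 0.8194.

0.819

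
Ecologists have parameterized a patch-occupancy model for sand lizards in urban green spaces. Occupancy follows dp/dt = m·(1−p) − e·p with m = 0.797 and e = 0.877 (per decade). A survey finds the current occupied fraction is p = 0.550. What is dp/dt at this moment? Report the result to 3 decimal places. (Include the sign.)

-0.124

Colonization term: m·(1−p) = 0.797×0.4500 = 0.35865.
Extinction term: e·p = 0.48235.
dp/dt = 0.35865 − 0.48235 = -0.12370.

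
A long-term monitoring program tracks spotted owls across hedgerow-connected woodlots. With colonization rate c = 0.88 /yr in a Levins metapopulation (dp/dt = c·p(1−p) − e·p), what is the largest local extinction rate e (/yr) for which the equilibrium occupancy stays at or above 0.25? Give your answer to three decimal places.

1 − e/c ≥ 0.25 ⇒ e ≤ c(1 − 0.25) = 0.88 × 0.7500.
e_max = 0.6600.

0.660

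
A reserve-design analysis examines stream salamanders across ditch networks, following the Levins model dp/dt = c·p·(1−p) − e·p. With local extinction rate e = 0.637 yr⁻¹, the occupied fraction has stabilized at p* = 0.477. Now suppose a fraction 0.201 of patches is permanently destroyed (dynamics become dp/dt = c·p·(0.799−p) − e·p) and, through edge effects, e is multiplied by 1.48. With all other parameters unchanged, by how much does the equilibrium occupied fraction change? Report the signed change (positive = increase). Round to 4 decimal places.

Balance c(1−p*) = e gives c = e/(1 − 0.47700) = 0.637/0.52300 = 1.21797.
New p* = 0.799 − e/c = 0.799 − 0.94276/1.21797 = 0.02496.
Δp* = 0.02496 − 0.47700 = -0.45204.

-0.4520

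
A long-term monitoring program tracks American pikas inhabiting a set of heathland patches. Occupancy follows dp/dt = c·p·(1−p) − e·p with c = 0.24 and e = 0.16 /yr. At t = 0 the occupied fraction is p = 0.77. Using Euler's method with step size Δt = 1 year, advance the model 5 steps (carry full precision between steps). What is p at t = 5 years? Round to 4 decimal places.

0.5214

Update rule: p ← p + [c·p·(1−p) − e·p]·Δt with Δt = 1.
t = 1: p = 0.77000 + (-0.08070) = 0.68930
t = 2: p = 0.68930 + (-0.05889) = 0.63041
t = 3: p = 0.63041 + (-0.04495) = 0.58547
t = 4: p = 0.58547 + (-0.03543) = 0.55004
t = 5: p = 0.55004 + (-0.02861) = 0.52143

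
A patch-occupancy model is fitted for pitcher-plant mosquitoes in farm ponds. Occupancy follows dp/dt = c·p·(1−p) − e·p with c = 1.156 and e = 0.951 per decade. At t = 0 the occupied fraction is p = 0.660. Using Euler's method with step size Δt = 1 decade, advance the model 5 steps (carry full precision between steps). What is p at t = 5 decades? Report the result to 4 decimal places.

Update rule: p ← p + [c·p·(1−p) − e·p]·Δt with Δt = 1.
t = 1: p = 0.66000 + (-0.36825) = 0.29175
t = 2: p = 0.29175 + (-0.03859) = 0.25316
t = 3: p = 0.25316 + (-0.02219) = 0.23097
t = 4: p = 0.23097 + (-0.01432) = 0.21665
t = 5: p = 0.21665 + (-0.00985) = 0.20680

0.2068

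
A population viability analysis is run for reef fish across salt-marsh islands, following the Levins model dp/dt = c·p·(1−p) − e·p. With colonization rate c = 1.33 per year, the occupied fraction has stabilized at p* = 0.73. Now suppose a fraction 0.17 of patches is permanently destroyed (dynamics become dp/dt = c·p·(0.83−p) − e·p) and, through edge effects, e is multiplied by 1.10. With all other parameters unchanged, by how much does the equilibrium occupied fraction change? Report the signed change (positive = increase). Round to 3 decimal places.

-0.197

Balance c(1−p*) = e gives e = 1.33×(1 − 0.73000) = 0.35910.
New p* = 0.83 − e/c = 0.83 − 0.39501/1.33000 = 0.53300.
Δp* = 0.53300 − 0.73000 = -0.19700.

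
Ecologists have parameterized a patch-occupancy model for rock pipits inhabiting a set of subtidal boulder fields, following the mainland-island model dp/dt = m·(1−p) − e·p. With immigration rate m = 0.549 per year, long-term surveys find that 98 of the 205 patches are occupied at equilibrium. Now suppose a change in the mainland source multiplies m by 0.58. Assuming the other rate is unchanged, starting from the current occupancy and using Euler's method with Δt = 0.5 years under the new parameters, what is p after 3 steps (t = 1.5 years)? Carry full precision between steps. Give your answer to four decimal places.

0.3677

Observed p* = 98/205 = 0.47805.
Balance m(1−p*) = e·p* gives e = m(1−p*)/p* = 0.549×0.52195/0.47805 = 0.59942.
Starting from p₀ = 0.47805; update p ← p + (dp/dt)·Δt with the new parameters.
step 1: Δp = -0.06018, p = 0.41787
step 2: Δp = -0.03256, p = 0.38531
step 3: Δp = -0.01762, p = 0.36770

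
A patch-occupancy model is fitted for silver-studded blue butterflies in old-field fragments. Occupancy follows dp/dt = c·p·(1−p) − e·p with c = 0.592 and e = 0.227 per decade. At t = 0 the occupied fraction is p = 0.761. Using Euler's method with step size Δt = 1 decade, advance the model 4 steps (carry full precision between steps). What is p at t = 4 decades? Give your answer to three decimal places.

0.634

Update rule: p ← p + [c·p·(1−p) − e·p]·Δt with Δt = 1.
  1  |  dp/dt·Δt = -0.065075  |  p_1 = 0.695925
  2  |  dp/dt·Δt = -0.032700  |  p_2 = 0.663225
  3  |  dp/dt·Δt = -0.018325  |  p_3 = 0.644901
  4  |  dp/dt·Δt = -0.010822  |  p_4 = 0.634079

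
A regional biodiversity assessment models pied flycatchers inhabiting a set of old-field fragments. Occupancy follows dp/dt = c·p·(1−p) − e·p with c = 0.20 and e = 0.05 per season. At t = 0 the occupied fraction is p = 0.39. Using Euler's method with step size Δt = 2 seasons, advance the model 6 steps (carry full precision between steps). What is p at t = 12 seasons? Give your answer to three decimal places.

0.661

Update rule: p ← p + [c·p·(1−p) − e·p]·Δt with Δt = 2.
p: 0.39000 → 0.44616  (Δp = +0.05616)
p: 0.44616 → 0.50038  (Δp = +0.05422)
p: 0.50038 → 0.55035  (Δp = +0.04996)
p: 0.55035 → 0.59430  (Δp = +0.04395)
p: 0.59430 → 0.63131  (Δp = +0.03701)
p: 0.63131 → 0.66128  (Δp = +0.02997)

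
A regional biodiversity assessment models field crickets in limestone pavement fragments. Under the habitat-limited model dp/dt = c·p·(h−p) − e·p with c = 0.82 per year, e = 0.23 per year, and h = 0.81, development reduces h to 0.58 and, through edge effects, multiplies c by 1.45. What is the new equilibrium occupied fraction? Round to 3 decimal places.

Before: p* = h − e/c = 0.81 − 0.23/0.82 = 0.81 − 0.2805 = 0.5295.
After: c = 1.189, e = 0.23, h = 0.58; p* = 0.58 − 0.23/1.189 = 0.3866.

0.387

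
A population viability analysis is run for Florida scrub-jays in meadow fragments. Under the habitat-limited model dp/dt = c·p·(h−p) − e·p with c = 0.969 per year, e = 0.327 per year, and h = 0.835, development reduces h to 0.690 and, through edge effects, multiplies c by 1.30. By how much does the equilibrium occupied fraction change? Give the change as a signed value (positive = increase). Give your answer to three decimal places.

Before: p* = h − e/c = 0.835 − 0.327/0.969 = 0.835 − 0.3375 = 0.4975.
After: c = 1.2597, e = 0.327, h = 0.690; p* = 0.690 − 0.327/1.2597 = 0.4304.
Δp* = 0.4304 − 0.4975 = -0.0671.

-0.067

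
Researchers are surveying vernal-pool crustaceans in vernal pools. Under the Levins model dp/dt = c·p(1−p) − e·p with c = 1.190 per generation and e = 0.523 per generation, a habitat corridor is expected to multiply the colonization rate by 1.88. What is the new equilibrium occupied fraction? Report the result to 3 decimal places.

Before: p* = 1 − 0.523/1.190 = 0.5605.
After the change, c = 2.2372, e = 0.523, so p* = 1 − 0.523/2.2372 = 0.7662.

0.766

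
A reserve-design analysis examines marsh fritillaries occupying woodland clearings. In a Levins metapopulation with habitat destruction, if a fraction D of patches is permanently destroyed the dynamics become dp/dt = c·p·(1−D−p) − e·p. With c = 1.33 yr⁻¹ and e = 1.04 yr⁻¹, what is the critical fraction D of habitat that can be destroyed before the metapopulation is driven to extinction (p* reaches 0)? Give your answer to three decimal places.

0.218

The nontrivial equilibrium is p* = (1−D) − e/c; extinction occurs when this hits zero.
So D_crit = 1 − e/c = 1 − 1.04/1.33 = 1 − 0.7820 = 0.2180.
Note this equals the original equilibrium occupancy — the Levins extinction-debt result.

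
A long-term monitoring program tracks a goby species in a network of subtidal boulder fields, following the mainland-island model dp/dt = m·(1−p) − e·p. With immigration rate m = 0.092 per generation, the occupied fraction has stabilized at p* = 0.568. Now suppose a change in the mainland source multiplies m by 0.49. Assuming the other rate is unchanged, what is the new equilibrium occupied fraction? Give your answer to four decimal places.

0.3918

Balance m(1−p*) = e·p* gives e = m(1−p*)/p* = 0.092×0.43200/0.56800 = 0.06997.
New p* = m/(m+e) = 0.04508/(0.04508+0.06997) = 0.39183.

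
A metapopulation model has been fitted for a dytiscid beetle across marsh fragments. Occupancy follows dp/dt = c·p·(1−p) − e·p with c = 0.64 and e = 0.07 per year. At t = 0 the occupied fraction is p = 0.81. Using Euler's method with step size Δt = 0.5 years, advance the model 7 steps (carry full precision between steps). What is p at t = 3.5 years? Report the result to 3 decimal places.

0.882

Update rule: p ← p + [c·p·(1−p) − e·p]·Δt with Δt = 0.5.
  1  |  dp/dt·Δt = +0.020898  |  p_1 = 0.830898
  2  |  dp/dt·Δt = +0.015881  |  p_2 = 0.846779
  3  |  dp/dt·Δt = +0.011881  |  p_3 = 0.858660
  4  |  dp/dt·Δt = +0.008783  |  p_4 = 0.867443
  5  |  dp/dt·Δt = +0.006435  |  p_5 = 0.873878
  6  |  dp/dt·Δt = +0.004683  |  p_6 = 0.878561
  7  |  dp/dt·Δt = +0.003392  |  p_7 = 0.881953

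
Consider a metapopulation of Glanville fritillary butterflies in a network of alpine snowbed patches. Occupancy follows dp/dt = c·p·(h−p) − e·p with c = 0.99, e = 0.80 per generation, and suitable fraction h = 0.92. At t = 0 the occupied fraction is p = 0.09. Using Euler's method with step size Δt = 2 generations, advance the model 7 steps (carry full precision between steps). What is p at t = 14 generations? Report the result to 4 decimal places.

Update rule: p ← p + [c·p·(h−p) − e·p]·Δt with Δt = 2.
p: 0.09000 → 0.09391  (Δp = +0.00391)
p: 0.09391 → 0.09726  (Δp = +0.00335)
p: 0.09726 → 0.10008  (Δp = +0.00282)
p: 0.10008 → 0.10243  (Δp = +0.00235)
p: 0.10243 → 0.10435  (Δp = +0.00193)
p: 0.10435 → 0.10591  (Δp = +0.00156)
p: 0.10591 → 0.10717  (Δp = +0.00126)

0.1072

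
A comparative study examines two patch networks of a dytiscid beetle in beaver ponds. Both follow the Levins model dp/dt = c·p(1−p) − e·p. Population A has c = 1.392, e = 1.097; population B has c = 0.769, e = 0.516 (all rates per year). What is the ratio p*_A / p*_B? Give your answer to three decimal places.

0.644

A: p*_A = 1 − 1.097/1.392 = 0.2119.
B: p*_B = 1 − 0.516/0.769 = 0.3290.
p*_A / p*_B = 0.2119/0.3290 = 0.6442.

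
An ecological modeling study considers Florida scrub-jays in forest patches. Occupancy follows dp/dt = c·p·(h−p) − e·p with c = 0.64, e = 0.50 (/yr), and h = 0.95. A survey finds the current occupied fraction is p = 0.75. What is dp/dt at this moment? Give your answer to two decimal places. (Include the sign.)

-0.28

Colonization term: c·p·(h−p) = 0.64×0.75×0.2000 = 0.09600.
Extinction term: e·p = 0.37500.
dp/dt = 0.09600 − 0.37500 = -0.27900.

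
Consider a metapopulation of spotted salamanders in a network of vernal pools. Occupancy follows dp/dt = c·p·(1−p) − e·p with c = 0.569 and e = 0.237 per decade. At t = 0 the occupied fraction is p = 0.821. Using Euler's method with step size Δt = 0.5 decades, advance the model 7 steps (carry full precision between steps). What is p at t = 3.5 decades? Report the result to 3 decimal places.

0.632

Update rule: p ← p + [c·p·(1−p) − e·p]·Δt with Δt = 0.5.
  1  |  dp/dt·Δt = -0.055479  |  p_1 = 0.765521
  2  |  dp/dt·Δt = -0.039647  |  p_2 = 0.725874
  3  |  dp/dt·Δt = -0.029406  |  p_3 = 0.696468
  4  |  dp/dt·Δt = -0.022388  |  p_4 = 0.674080
  5  |  dp/dt·Δt = -0.017375  |  p_5 = 0.656705
  6  |  dp/dt·Δt = -0.013681  |  p_6 = 0.643024
  7  |  dp/dt·Δt = -0.010893  |  p_7 = 0.632131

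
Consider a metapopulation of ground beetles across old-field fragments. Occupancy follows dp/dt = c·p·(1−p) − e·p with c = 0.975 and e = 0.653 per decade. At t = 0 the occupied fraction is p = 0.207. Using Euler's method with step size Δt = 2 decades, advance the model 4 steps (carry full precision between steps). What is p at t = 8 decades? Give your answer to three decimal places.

0.324

Update rule: p ← p + [c·p·(1−p) − e·p]·Δt with Δt = 2.
p: 0.20700 → 0.25675  (Δp = +0.04975)
p: 0.25675 → 0.29355  (Δp = +0.03680)
p: 0.29355 → 0.31456  (Δp = +0.02101)
p: 0.31456 → 0.32419  (Δp = +0.00963)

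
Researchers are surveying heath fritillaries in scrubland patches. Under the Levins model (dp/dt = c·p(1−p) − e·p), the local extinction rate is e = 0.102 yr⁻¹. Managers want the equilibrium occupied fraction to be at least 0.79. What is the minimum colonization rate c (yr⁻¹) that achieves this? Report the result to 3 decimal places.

p* = 1 − e/c ≥ 0.79 requires e/c ≤ 0.2100, i.e. c ≥ e/0.2100.
c_min = 0.102/0.2100 = 0.4857.

0.486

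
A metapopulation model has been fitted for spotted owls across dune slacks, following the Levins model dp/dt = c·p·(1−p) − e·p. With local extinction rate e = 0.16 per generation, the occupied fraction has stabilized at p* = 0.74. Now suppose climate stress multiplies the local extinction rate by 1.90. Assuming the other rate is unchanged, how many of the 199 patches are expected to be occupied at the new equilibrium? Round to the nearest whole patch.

Balance c(1−p*) = e gives c = e/(1 − 0.74000) = 0.16/0.26000 = 0.61538.
New p* = 1 − e/c = 1 − 0.30400/0.61538 = 0.50600.
Expected occupied = 199 × 0.50600 = 100.69 ≈ 101.

101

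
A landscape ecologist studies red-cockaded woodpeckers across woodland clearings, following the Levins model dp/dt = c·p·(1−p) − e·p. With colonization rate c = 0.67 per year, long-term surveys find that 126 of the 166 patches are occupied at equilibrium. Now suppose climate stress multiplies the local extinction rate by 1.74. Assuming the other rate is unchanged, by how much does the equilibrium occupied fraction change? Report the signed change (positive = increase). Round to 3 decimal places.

-0.178

Observed p* = 126/166 = 0.75904.
Balance c(1−p*) = e gives e = 0.67×(1 − 0.75904) = 0.16144.
New p* = 1 − e/c = 1 − 0.28091/0.67000 = 0.58073.
Δp* = 0.58073 − 0.75904 = -0.17831.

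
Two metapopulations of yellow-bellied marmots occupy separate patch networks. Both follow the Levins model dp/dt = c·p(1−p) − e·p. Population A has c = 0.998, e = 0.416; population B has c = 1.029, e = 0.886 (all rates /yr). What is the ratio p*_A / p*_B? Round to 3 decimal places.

4.196

A: p*_A = 1 − 0.416/0.998 = 0.5832.
B: p*_B = 1 − 0.886/1.029 = 0.1390.
p*_A / p*_B = 0.5832/0.1390 = 4.1964.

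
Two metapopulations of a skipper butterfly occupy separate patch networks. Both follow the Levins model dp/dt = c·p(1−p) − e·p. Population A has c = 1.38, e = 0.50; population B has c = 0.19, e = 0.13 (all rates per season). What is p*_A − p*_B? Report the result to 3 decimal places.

0.322

A: p*_A = 1 − 0.50/1.38 = 0.6377.
B: p*_B = 1 − 0.13/0.19 = 0.3158.
p*_A − p*_B = 0.6377 − 0.3158 = 0.3219.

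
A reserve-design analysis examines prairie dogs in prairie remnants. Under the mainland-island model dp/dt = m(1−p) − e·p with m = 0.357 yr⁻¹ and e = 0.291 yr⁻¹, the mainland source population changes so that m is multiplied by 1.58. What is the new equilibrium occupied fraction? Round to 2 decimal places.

0.66

Before: p* = 0.357/(0.357+0.291) = 0.5509.
After: m = 0.56406, e = 0.291; p* = 0.56406/0.8551 = 0.6597.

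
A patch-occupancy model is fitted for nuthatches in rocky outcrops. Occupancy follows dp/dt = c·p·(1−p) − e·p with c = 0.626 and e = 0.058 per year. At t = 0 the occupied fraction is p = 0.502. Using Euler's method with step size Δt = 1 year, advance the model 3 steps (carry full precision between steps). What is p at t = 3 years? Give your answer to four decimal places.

Update rule: p ← p + [c·p·(1−p) − e·p]·Δt with Δt = 1.
  1  |  dp/dt·Δt = +0.127381  |  p_1 = 0.629381
  2  |  dp/dt·Δt = +0.109517  |  p_2 = 0.738898
  3  |  dp/dt·Δt = +0.077917  |  p_3 = 0.816815

0.8168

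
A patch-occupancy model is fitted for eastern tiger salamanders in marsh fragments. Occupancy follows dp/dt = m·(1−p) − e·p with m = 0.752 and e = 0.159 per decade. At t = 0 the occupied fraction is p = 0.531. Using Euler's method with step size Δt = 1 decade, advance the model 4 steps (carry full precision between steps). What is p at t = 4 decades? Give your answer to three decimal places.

0.825

Update rule: p ← p + [m·(1−p) − e·p]·Δt with Δt = 1.
t = 1: p = 0.53100 + (+0.26826) = 0.79926
t = 2: p = 0.79926 + (+0.02388) = 0.82313
t = 3: p = 0.82313 + (+0.00212) = 0.82526
t = 4: p = 0.82526 + (+0.00019) = 0.82545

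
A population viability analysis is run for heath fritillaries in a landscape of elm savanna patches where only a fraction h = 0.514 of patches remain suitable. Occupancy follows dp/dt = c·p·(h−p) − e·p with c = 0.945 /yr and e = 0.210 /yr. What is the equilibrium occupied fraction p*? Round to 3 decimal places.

Setting dp/dt = 0 and dividing by p* gives c·(h−p*) = e.
So p* = h − e/c = 0.514 − 0.210/0.945 = 0.514 − 0.2222 = 0.2918.

0.292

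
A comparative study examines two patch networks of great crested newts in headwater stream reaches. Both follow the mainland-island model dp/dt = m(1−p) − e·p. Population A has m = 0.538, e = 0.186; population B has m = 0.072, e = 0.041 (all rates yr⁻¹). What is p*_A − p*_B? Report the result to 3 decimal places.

0.106

A: p*_A = m/(m+e) = 0.538/0.7240 = 0.7431.
B: p*_B = 0.072/0.1130 = 0.6372.
p*_A − p*_B = 0.7431 − 0.6372 = 0.1059.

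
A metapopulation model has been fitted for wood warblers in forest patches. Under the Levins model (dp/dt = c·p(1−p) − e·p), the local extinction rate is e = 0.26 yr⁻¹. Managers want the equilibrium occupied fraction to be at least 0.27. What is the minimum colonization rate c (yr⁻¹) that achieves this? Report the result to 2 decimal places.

0.36

p* = 1 − e/c ≥ 0.27 requires e/c ≤ 0.7300, i.e. c ≥ e/0.7300.
c_min = 0.26/0.7300 = 0.3562.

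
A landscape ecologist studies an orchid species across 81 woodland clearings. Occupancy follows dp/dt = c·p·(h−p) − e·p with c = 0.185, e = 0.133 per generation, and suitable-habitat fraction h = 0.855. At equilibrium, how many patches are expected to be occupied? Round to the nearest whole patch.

11

p* = h − e/c = 0.855 − 0.7189 = 0.1361.
Expected occupied patches = N × p* = 81 × 0.1361 = 11.02 ≈ 11.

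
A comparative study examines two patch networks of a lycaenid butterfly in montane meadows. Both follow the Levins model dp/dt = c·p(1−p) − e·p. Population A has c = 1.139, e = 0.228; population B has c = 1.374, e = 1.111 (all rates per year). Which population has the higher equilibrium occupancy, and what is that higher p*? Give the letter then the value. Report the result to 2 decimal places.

A: p*_A = 1 − 0.228/1.139 = 0.7998.
B: p*_B = 1 − 1.111/1.374 = 0.1914.
A is higher at 0.7998.

A, 0.80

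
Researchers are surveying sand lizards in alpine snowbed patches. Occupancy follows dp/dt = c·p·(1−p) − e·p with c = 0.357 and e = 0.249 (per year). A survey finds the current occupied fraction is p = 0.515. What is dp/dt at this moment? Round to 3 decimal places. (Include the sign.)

-0.039

Colonization term: c·p·(1−p) = 0.357×0.515×0.4850 = 0.08917.
Extinction term: e·p = 0.12824.
dp/dt = 0.08917 − 0.12824 = -0.03907.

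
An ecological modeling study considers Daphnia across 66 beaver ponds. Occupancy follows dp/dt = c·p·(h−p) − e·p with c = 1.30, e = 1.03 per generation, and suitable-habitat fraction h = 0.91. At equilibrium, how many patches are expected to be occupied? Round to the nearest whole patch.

8

p* = h − e/c = 0.91 − 0.7923 = 0.1177.
Expected occupied patches = N × p* = 66 × 0.1177 = 7.77 ≈ 8.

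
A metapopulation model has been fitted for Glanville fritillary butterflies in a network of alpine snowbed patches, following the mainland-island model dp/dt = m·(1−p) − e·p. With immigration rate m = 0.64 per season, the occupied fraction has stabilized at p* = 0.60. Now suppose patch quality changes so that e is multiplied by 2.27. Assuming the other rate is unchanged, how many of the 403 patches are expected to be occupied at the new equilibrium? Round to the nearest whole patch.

160

Balance m(1−p*) = e·p* gives e = m(1−p*)/p* = 0.64×0.40000/0.60000 = 0.42667.
New p* = m/(m+e) = 0.64000/(0.64000+0.96854) = 0.39788.
Expected occupied = 403 × 0.39788 = 160.35 ≈ 160.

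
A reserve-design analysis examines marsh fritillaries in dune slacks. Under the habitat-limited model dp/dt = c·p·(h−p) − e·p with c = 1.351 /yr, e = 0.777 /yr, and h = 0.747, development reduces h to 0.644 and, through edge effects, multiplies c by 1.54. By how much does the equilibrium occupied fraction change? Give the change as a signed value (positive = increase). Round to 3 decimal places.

0.099

Before: p* = h − e/c = 0.747 − 0.777/1.351 = 0.747 − 0.5751 = 0.1719.
After: c = 2.08054, e = 0.777, h = 0.644; p* = 0.644 − 0.777/2.08054 = 0.2705.
Δp* = 0.2705 − 0.1719 = +0.0987.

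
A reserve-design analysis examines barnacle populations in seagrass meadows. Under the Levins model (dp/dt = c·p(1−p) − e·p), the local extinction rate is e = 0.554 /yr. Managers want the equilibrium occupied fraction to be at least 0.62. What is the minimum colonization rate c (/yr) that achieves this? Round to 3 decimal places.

1.458

p* = 1 − e/c ≥ 0.62 requires e/c ≤ 0.3800, i.e. c ≥ e/0.3800.
c_min = 0.554/0.3800 = 1.4579.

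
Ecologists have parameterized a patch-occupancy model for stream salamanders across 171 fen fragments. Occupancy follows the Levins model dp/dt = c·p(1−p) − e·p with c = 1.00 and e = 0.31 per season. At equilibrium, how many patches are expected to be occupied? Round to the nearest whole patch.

118

p* = 1 − e/c = 1 − 0.31/1.00 = 0.6900.
Expected occupied patches = N × p* = 171 × 0.6900 = 117.99 ≈ 118.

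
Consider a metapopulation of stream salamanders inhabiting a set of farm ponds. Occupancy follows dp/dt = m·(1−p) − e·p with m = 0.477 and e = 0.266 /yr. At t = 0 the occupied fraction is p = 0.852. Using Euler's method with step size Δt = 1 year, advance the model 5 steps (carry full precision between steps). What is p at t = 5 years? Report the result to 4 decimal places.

0.6422

Update rule: p ← p + [m·(1−p) − e·p]·Δt with Δt = 1.
  1  |  dp/dt·Δt = -0.156036  |  p_1 = 0.695964
  2  |  dp/dt·Δt = -0.040101  |  p_2 = 0.655863
  3  |  dp/dt·Δt = -0.010306  |  p_3 = 0.645557
  4  |  dp/dt·Δt = -0.002649  |  p_4 = 0.642908
  5  |  dp/dt·Δt = -0.000681  |  p_5 = 0.642227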